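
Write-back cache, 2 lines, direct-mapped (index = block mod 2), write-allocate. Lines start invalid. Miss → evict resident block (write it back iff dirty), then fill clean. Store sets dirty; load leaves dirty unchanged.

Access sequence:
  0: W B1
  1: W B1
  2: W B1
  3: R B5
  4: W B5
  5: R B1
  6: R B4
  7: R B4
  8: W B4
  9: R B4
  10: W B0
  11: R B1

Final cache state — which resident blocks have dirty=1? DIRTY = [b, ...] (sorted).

DIRTY = [0]

  0 | W B1 → L1 miss [D]
  1 | W B1 → L1 hit [D]
  2 | W B1 → L1 hit [D]
  3 | R B5 → L1 miss wb→B1 [-]
  4 | W B5 → L1 hit [D]
  5 | R B1 → L1 miss wb→B5 [-]
  6 | R B4 → L0 miss [-]
  7 | R B4 → L0 hit [-]
  8 | W B4 → L0 hit [D]
  9 | R B4 → L0 hit [D]
  10 | W B0 → L0 miss wb→B4 [D]
  11 | R B1 → L1 hit [-]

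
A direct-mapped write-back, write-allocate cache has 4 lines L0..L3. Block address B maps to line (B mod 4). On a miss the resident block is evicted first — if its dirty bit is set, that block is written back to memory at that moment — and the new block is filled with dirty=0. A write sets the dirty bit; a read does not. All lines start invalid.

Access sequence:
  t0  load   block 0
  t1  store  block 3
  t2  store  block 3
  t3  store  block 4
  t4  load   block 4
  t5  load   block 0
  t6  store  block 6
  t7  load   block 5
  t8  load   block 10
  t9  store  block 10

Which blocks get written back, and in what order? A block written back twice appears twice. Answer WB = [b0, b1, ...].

  0 | R B0 → L0 miss [-]
  1 | W B3 → L3 miss [D]
  2 | W B3 → L3 hit [D]
  3 | W B4 → L0 miss [D]
  4 | R B4 → L0 hit [D]
  5 | R B0 → L0 miss wb→B4 [-]
  6 | W B6 → L2 miss [D]
  7 | R B5 → L1 miss [-]
  8 | R B10 → L2 miss wb→B6 [-]
  9 | W B10 → L2 hit [D]

WB = [4, 6]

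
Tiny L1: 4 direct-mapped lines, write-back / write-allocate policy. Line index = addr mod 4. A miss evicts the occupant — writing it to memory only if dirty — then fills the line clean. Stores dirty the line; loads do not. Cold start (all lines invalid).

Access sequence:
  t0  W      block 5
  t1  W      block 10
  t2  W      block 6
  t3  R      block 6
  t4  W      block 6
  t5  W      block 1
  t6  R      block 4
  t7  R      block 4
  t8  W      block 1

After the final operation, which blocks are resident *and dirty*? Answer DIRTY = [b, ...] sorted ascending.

0: W B5 → L1 miss [D]
1: W B10 → L2 miss [D]
2: W B6 → L2 miss wb→B10 [D]
3: R B6 → L2 hit [D]
4: W B6 → L2 hit [D]
5: W B1 → L1 miss wb→B5 [D]
6: R B4 → L0 miss [-]
7: R B4 → L0 hit [-]
8: W B1 → L1 hit [D]

DIRTY = [1, 6]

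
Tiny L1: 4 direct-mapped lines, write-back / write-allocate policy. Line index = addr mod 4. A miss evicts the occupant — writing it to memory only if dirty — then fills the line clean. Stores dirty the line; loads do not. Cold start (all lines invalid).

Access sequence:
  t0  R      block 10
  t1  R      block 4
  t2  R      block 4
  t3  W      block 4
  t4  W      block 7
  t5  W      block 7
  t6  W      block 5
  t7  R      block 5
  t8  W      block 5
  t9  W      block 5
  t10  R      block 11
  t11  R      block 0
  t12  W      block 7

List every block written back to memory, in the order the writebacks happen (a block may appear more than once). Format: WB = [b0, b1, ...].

WB = [7, 4]

0: R B10 → L2 miss [-]
1: R B4 → L0 miss [-]
2: R B4 → L0 hit [-]
3: W B4 → L0 hit [D]
4: W B7 → L3 miss [D]
5: W B7 → L3 hit [D]
6: W B5 → L1 miss [D]
7: R B5 → L1 hit [D]
8: W B5 → L1 hit [D]
9: W B5 → L1 hit [D]
10: R B11 → L3 miss wb→B7 [-]
11: R B0 → L0 miss wb→B4 [-]
12: W B7 → L3 miss [D]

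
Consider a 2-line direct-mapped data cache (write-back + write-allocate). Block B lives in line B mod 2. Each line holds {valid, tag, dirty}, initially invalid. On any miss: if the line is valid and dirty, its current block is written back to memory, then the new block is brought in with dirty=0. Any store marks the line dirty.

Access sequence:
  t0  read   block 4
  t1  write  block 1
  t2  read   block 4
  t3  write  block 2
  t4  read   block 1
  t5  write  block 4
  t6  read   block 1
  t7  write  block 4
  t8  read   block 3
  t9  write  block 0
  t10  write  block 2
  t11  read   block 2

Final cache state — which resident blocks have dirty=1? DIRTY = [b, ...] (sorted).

DIRTY = [2]

0: R B4 → L0 miss [-]
1: W B1 → L1 miss [D]
2: R B4 → L0 hit [-]
3: W B2 → L0 miss [D]
4: R B1 → L1 hit [D]
5: W B4 → L0 miss wb→B2 [D]
6: R B1 → L1 hit [D]
7: W B4 → L0 hit [D]
8: R B3 → L1 miss wb→B1 [-]
9: W B0 → L0 miss wb→B4 [D]
10: W B2 → L0 miss wb→B0 [D]
11: R B2 → L0 hit [D]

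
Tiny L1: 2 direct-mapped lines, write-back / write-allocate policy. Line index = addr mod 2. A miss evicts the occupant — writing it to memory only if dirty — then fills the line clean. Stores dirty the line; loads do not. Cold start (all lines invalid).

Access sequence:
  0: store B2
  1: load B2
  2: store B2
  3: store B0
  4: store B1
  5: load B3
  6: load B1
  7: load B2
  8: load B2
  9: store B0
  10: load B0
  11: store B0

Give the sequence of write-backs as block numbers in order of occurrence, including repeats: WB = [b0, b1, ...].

  0 | W B2 → L0 miss [D]
  1 | R B2 → L0 hit [D]
  2 | W B2 → L0 hit [D]
  3 | W B0 → L0 miss wb→B2 [D]
  4 | W B1 → L1 miss [D]
  5 | R B3 → L1 miss wb→B1 [-]
  6 | R B1 → L1 miss [-]
  7 | R B2 → L0 miss wb→B0 [-]
  8 | R B2 → L0 hit [-]
  9 | W B0 → L0 miss [D]
  10 | R B0 → L0 hit [D]
  11 | W B0 → L0 hit [D]

WB = [2, 1, 0]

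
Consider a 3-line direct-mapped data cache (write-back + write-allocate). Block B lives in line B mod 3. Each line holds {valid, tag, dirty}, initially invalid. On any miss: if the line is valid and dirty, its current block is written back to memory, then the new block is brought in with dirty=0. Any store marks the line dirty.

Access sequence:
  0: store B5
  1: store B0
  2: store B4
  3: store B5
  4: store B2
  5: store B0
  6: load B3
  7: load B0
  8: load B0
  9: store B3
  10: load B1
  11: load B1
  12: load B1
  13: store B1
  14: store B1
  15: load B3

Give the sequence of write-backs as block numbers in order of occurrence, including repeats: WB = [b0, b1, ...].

0: W B5 → L2 miss [D]
1: W B0 → L0 miss [D]
2: W B4 → L1 miss [D]
3: W B5 → L2 hit [D]
4: W B2 → L2 miss wb→B5 [D]
5: W B0 → L0 hit [D]
6: R B3 → L0 miss wb→B0 [-]
7: R B0 → L0 miss [-]
8: R B0 → L0 hit [-]
9: W B3 → L0 miss [D]
10: R B1 → L1 miss wb→B4 [-]
11: R B1 → L1 hit [-]
12: R B1 → L1 hit [-]
13: W B1 → L1 hit [D]
14: W B1 → L1 hit [D]
15: R B3 → L0 hit [D]

WB = [5, 0, 4]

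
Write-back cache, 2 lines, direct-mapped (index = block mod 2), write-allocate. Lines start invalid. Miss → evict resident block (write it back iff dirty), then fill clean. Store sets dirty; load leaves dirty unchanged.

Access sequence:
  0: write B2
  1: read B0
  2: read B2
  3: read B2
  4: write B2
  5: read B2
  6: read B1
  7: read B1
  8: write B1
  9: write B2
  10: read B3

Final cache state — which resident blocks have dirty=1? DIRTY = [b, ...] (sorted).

DIRTY = [2]

0: W B2 -> L0 miss  d=D]
1: R B0 -> L0 miss wb->B2  d=-]
2: R B2 -> L0 miss  d=-]
3: R B2 -> L0 hit  d=-]
4: W B2 -> L0 hit  d=D]
5: R B2 -> L0 hit  d=D]
6: R B1 -> L1 miss  d=-]
7: R B1 -> L1 hit  d=-]
8: W B1 -> L1 hit  d=D]
9: W B2 -> L0 hit  d=D]
10: R B3 -> L1 miss wb->B1  d=-]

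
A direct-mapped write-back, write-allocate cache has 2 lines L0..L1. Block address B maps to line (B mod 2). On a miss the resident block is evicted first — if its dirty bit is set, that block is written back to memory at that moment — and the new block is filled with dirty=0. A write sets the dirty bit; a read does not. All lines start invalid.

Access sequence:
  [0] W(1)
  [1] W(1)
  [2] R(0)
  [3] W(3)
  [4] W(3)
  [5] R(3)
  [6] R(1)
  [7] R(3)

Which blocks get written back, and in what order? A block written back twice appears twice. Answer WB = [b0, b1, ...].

WB = [1, 3]

0: W B1 → L1 miss [D]
1: W B1 → L1 hit [D]
2: R B0 → L0 miss [-]
3: W B3 → L1 miss wb→B1 [D]
4: W B3 → L1 hit [D]
5: R B3 → L1 hit [D]
6: R B1 → L1 miss wb→B3 [-]
7: R B3 → L1 miss [-]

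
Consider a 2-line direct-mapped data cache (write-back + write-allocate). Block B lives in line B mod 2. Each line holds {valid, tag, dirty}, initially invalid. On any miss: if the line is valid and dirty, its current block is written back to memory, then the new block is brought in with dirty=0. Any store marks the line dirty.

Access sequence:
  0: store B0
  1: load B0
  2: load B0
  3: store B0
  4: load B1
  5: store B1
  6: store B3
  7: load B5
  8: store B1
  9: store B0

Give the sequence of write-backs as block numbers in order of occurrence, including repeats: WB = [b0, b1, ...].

WB = [1, 3]

0: W B0 -> L0 miss  d=D]
1: R B0 -> L0 hit  d=D]
2: R B0 -> L0 hit  d=D]
3: W B0 -> L0 hit  d=D]
4: R B1 -> L1 miss  d=-]
5: W B1 -> L1 hit  d=D]
6: W B3 -> L1 miss wb->B1  d=D]
7: R B5 -> L1 miss wb->B3  d=-]
8: W B1 -> L1 miss  d=D]
9: W B0 -> L0 hit  d=D]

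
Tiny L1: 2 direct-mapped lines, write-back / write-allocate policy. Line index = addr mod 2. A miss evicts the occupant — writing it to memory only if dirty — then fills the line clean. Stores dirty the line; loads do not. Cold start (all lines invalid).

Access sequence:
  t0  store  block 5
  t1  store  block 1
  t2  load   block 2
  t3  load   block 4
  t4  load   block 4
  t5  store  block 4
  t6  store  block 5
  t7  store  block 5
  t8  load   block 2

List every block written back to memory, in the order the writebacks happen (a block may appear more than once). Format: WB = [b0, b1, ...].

WB = [5, 1, 4]

  0 | W B5 → L1 miss [D]
  1 | W B1 → L1 miss wb→B5 [D]
  2 | R B2 → L0 miss [-]
  3 | R B4 → L0 miss [-]
  4 | R B4 → L0 hit [-]
  5 | W B4 → L0 hit [D]
  6 | W B5 → L1 miss wb→B1 [D]
  7 | W B5 → L1 hit [D]
  8 | R B2 → L0 miss wb→B4 [-]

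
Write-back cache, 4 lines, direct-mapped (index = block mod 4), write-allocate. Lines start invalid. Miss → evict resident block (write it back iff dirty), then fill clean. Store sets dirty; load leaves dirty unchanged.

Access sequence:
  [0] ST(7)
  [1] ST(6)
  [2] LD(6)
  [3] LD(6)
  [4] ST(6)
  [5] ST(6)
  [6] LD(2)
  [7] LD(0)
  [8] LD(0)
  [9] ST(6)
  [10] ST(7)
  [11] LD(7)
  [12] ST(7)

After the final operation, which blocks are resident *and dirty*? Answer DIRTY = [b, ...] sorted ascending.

0: W B7 → L3 miss [D]
1: W B6 → L2 miss [D]
2: R B6 → L2 hit [D]
3: R B6 → L2 hit [D]
4: W B6 → L2 hit [D]
5: W B6 → L2 hit [D]
6: R B2 → L2 miss wb→B6 [-]
7: R B0 → L0 miss [-]
8: R B0 → L0 hit [-]
9: W B6 → L2 miss [D]
10: W B7 → L3 hit [D]
11: R B7 → L3 hit [D]
12: W B7 → L3 hit [D]

DIRTY = [6, 7]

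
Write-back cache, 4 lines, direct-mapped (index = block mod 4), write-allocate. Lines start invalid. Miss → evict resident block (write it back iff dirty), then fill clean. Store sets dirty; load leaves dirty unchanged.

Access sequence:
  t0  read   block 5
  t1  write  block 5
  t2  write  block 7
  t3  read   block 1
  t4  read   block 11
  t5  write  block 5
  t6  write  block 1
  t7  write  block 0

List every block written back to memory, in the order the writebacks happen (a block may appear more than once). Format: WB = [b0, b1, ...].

WB = [5, 7, 5]

0: R B5 → L1 miss [-]
1: W B5 → L1 hit [D]
2: W B7 → L3 miss [D]
3: R B1 → L1 miss wb→B5 [-]
4: R B11 → L3 miss wb→B7 [-]
5: W B5 → L1 miss [D]
6: W B1 → L1 miss wb→B5 [D]
7: W B0 → L0 miss [D]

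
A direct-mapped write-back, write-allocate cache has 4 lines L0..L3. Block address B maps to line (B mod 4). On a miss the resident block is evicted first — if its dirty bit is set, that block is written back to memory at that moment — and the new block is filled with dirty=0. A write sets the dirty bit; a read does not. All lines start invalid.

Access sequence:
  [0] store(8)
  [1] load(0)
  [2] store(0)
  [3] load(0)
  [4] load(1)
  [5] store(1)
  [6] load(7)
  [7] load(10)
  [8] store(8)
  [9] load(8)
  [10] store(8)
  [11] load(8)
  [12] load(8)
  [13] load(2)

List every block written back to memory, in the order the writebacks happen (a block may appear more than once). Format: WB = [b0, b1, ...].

0: W B8 → L0 miss [D]
1: R B0 → L0 miss wb→B8 [-]
2: W B0 → L0 hit [D]
3: R B0 → L0 hit [D]
4: R B1 → L1 miss [-]
5: W B1 → L1 hit [D]
6: R B7 → L3 miss [-]
7: R B10 → L2 miss [-]
8: W B8 → L0 miss wb→B0 [D]
9: R B8 → L0 hit [D]
10: W B8 → L0 hit [D]
11: R B8 → L0 hit [D]
12: R B8 → L0 hit [D]
13: R B2 → L2 miss [-]

WB = [8, 0]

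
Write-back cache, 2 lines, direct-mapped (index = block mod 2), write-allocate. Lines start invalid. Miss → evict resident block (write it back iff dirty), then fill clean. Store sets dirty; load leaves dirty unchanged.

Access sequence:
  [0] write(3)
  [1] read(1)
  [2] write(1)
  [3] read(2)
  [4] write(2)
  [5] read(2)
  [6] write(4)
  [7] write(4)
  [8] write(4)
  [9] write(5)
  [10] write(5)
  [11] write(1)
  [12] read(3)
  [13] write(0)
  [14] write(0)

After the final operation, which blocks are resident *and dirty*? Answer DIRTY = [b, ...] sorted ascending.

  0 | W B3 → L1 miss [D]
  1 | R B1 → L1 miss wb→B3 [-]
  2 | W B1 → L1 hit [D]
  3 | R B2 → L0 miss [-]
  4 | W B2 → L0 hit [D]
  5 | R B2 → L0 hit [D]
  6 | W B4 → L0 miss wb→B2 [D]
  7 | W B4 → L0 hit [D]
  8 | W B4 → L0 hit [D]
  9 | W B5 → L1 miss wb→B1 [D]
  10 | W B5 → L1 hit [D]
  11 | W B1 → L1 miss wb→B5 [D]
  12 | R B3 → L1 miss wb→B1 [-]
  13 | W B0 → L0 miss wb→B4 [D]
  14 | W B0 → L0 hit [D]

DIRTY = [0]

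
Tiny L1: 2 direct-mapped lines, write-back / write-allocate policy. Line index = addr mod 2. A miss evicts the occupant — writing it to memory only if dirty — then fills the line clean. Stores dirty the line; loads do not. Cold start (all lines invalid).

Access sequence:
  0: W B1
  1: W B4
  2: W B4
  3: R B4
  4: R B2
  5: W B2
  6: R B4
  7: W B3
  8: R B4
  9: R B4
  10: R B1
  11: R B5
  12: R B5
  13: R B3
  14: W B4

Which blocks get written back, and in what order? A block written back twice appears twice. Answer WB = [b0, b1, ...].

0: W B1 → L1 miss [D]
1: W B4 → L0 miss [D]
2: W B4 → L0 hit [D]
3: R B4 → L0 hit [D]
4: R B2 → L0 miss wb→B4 [-]
5: W B2 → L0 hit [D]
6: R B4 → L0 miss wb→B2 [-]
7: W B3 → L1 miss wb→B1 [D]
8: R B4 → L0 hit [-]
9: R B4 → L0 hit [-]
10: R B1 → L1 miss wb→B3 [-]
11: R B5 → L1 miss [-]
12: R B5 → L1 hit [-]
13: R B3 → L1 miss [-]
14: W B4 → L0 hit [D]

WB = [4, 2, 1, 3]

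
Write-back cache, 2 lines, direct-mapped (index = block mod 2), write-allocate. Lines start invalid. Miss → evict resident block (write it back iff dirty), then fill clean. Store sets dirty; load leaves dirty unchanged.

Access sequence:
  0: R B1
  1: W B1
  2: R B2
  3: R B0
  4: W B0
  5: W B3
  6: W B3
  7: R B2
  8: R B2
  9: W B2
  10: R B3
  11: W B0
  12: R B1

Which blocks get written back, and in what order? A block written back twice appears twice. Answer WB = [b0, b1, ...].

0: R B1 -> L1 miss  d=-]
1: W B1 -> L1 hit  d=D]
2: R B2 -> L0 miss  d=-]
3: R B0 -> L0 miss  d=-]
4: W B0 -> L0 hit  d=D]
5: W B3 -> L1 miss wb->B1  d=D]
6: W B3 -> L1 hit  d=D]
7: R B2 -> L0 miss wb->B0  d=-]
8: R B2 -> L0 hit  d=-]
9: W B2 -> L0 hit  d=D]
10: R B3 -> L1 hit  d=D]
11: W B0 -> L0 miss wb->B2  d=D]
12: R B1 -> L1 miss wb->B3  d=-]

WB = [1, 0, 2, 3]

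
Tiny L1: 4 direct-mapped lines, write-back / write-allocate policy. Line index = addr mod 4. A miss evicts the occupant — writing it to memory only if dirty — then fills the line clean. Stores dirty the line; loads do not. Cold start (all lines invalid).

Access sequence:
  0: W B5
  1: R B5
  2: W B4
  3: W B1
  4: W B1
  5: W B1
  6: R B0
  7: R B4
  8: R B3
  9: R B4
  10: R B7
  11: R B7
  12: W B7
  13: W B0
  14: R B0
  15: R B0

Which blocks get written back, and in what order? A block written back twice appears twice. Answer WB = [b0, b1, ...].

WB = [5, 4]

  0 | W B5 → L1 miss [D]
  1 | R B5 → L1 hit [D]
  2 | W B4 → L0 miss [D]
  3 | W B1 → L1 miss wb→B5 [D]
  4 | W B1 → L1 hit [D]
  5 | W B1 → L1 hit [D]
  6 | R B0 → L0 miss wb→B4 [-]
  7 | R B4 → L0 miss [-]
  8 | R B3 → L3 miss [-]
  9 | R B4 → L0 hit [-]
  10 | R B7 → L3 miss [-]
  11 | R B7 → L3 hit [-]
  12 | W B7 → L3 hit [D]
  13 | W B0 → L0 miss [D]
  14 | R B0 → L0 hit [D]
  15 | R B0 → L0 hit [D]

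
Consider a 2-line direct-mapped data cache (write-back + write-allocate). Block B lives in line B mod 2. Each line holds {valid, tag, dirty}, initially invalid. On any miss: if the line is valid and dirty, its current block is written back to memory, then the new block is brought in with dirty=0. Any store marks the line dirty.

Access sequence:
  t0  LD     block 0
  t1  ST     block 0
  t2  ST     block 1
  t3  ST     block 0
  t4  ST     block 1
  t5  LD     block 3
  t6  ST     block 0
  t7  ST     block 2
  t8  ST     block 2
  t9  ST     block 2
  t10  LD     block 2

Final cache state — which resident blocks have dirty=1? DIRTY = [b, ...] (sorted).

DIRTY = [2]

0: R B0 → L0 miss [-]
1: W B0 → L0 hit [D]
2: W B1 → L1 miss [D]
3: W B0 → L0 hit [D]
4: W B1 → L1 hit [D]
5: R B3 → L1 miss wb→B1 [-]
6: W B0 → L0 hit [D]
7: W B2 → L0 miss wb→B0 [D]
8: W B2 → L0 hit [D]
9: W B2 → L0 hit [D]
10: R B2 → L0 hit [D]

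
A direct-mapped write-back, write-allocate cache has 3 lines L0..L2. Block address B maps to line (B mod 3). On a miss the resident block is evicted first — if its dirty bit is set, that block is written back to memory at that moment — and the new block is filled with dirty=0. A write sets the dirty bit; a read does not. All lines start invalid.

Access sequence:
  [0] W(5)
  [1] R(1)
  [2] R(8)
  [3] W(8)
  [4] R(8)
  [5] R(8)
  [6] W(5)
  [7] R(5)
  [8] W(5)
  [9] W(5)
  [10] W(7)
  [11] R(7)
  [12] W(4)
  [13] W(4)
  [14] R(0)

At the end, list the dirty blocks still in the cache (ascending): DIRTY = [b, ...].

DIRTY = [4, 5]

0: W B5 -> L2 miss  d=D]
1: R B1 -> L1 miss  d=-]
2: R B8 -> L2 miss wb->B5  d=-]
3: W B8 -> L2 hit  d=D]
4: R B8 -> L2 hit  d=D]
5: R B8 -> L2 hit  d=D]
6: W B5 -> L2 miss wb->B8  d=D]
7: R B5 -> L2 hit  d=D]
8: W B5 -> L2 hit  d=D]
9: W B5 -> L2 hit  d=D]
10: W B7 -> L1 miss  d=D]
11: R B7 -> L1 hit  d=D]
12: W B4 -> L1 miss wb->B7  d=D]
13: W B4 -> L1 hit  d=D]
14: R B0 -> L0 miss  d=-]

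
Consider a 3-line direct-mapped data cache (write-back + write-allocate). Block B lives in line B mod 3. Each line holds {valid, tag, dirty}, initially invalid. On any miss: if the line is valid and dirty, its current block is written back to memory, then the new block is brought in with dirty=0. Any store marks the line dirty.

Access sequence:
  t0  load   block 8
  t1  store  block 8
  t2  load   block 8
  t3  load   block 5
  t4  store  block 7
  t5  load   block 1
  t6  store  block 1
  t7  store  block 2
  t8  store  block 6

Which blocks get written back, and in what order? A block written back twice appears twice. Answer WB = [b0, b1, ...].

  0 | R B8 → L2 miss [-]
  1 | W B8 → L2 hit [D]
  2 | R B8 → L2 hit [D]
  3 | R B5 → L2 miss wb→B8 [-]
  4 | W B7 → L1 miss [D]
  5 | R B1 → L1 miss wb→B7 [-]
  6 | W B1 → L1 hit [D]
  7 | W B2 → L2 miss [D]
  8 | W B6 → L0 miss [D]

WB = [8, 7]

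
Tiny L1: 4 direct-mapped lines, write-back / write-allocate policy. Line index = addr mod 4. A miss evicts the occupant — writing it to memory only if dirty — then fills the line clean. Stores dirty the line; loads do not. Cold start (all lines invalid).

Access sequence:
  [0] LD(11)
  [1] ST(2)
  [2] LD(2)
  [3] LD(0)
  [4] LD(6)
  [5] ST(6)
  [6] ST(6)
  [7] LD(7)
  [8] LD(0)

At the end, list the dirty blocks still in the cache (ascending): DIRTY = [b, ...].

0: R B11 → L3 miss [-]
1: W B2 → L2 miss [D]
2: R B2 → L2 hit [D]
3: R B0 → L0 miss [-]
4: R B6 → L2 miss wb→B2 [-]
5: W B6 → L2 hit [D]
6: W B6 → L2 hit [D]
7: R B7 → L3 miss [-]
8: R B0 → L0 hit [-]

DIRTY = [6]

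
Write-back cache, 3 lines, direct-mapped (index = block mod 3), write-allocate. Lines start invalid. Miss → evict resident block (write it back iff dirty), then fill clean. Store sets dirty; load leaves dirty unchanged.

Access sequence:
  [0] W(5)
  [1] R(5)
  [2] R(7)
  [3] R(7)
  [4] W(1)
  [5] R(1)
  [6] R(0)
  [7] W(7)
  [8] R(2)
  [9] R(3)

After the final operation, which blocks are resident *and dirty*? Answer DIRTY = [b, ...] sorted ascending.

DIRTY = [7]

  0 | W B5 → L2 miss [D]
  1 | R B5 → L2 hit [D]
  2 | R B7 → L1 miss [-]
  3 | R B7 → L1 hit [-]
  4 | W B1 → L1 miss [D]
  5 | R B1 → L1 hit [D]
  6 | R B0 → L0 miss [-]
  7 | W B7 → L1 miss wb→B1 [D]
  8 | R B2 → L2 miss wb→B5 [-]
  9 | R B3 → L0 miss [-]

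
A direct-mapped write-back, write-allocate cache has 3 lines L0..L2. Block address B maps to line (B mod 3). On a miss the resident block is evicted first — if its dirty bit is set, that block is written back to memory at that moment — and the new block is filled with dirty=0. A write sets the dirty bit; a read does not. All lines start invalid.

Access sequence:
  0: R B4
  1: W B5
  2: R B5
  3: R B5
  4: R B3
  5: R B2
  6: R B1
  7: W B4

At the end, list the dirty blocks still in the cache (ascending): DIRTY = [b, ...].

  0 | R B4 → L1 miss [-]
  1 | W B5 → L2 miss [D]
  2 | R B5 → L2 hit [D]
  3 | R B5 → L2 hit [D]
  4 | R B3 → L0 miss [-]
  5 | R B2 → L2 miss wb→B5 [-]
  6 | R B1 → L1 miss [-]
  7 | W B4 → L1 miss [D]

DIRTY = [4]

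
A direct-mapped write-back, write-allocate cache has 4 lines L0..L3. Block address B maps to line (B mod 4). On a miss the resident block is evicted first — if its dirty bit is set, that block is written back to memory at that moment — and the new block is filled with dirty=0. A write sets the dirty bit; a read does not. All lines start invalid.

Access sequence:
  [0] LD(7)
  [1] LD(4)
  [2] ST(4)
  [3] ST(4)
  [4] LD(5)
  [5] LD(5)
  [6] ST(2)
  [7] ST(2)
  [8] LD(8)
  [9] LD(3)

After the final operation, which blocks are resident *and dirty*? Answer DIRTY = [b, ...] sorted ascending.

  0 | R B7 → L3 miss [-]
  1 | R B4 → L0 miss [-]
  2 | W B4 → L0 hit [D]
  3 | W B4 → L0 hit [D]
  4 | R B5 → L1 miss [-]
  5 | R B5 → L1 hit [-]
  6 | W B2 → L2 miss [D]
  7 | W B2 → L2 hit [D]
  8 | R B8 → L0 miss wb→B4 [-]
  9 | R B3 → L3 miss [-]

DIRTY = [2]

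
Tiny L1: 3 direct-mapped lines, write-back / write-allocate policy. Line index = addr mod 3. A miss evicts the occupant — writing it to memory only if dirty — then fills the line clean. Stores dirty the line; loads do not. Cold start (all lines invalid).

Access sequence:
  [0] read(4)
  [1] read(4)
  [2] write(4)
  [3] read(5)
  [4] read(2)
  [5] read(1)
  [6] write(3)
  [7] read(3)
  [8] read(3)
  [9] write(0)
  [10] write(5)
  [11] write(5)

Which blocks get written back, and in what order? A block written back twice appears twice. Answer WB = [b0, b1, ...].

WB = [4, 3]

0: R B4 → L1 miss [-]
1: R B4 → L1 hit [-]
2: W B4 → L1 hit [D]
3: R B5 → L2 miss [-]
4: R B2 → L2 miss [-]
5: R B1 → L1 miss wb→B4 [-]
6: W B3 → L0 miss [D]
7: R B3 → L0 hit [D]
8: R B3 → L0 hit [D]
9: W B0 → L0 miss wb→B3 [D]
10: W B5 → L2 miss [D]
11: W B5 → L2 hit [D]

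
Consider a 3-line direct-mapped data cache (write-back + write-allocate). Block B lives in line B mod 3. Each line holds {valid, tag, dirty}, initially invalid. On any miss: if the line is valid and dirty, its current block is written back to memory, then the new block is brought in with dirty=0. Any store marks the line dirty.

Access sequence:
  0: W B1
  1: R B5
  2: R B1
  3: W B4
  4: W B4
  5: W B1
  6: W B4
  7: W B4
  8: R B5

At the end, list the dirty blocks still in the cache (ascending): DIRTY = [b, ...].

0: W B1 -> L1 miss  d=D]
1: R B5 -> L2 miss  d=-]
2: R B1 -> L1 hit  d=D]
3: W B4 -> L1 miss wb->B1  d=D]
4: W B4 -> L1 hit  d=D]
5: W B1 -> L1 miss wb->B4  d=D]
6: W B4 -> L1 miss wb->B1  d=D]
7: W B4 -> L1 hit  d=D]
8: R B5 -> L2 hit  d=-]

DIRTY = [4]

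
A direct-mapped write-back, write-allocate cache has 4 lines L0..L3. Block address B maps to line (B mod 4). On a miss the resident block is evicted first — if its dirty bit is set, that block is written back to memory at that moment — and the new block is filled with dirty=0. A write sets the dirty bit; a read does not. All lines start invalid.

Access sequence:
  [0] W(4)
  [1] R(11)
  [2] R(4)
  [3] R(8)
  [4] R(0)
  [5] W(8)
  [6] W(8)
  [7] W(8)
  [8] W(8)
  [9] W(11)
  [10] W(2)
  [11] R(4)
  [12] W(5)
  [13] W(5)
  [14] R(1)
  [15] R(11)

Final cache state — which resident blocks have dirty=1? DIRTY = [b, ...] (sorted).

DIRTY = [2, 11]

  0 | W B4 → L0 miss [D]
  1 | R B11 → L3 miss [-]
  2 | R B4 → L0 hit [D]
  3 | R B8 → L0 miss wb→B4 [-]
  4 | R B0 → L0 miss [-]
  5 | W B8 → L0 miss [D]
  6 | W B8 → L0 hit [D]
  7 | W B8 → L0 hit [D]
  8 | W B8 → L0 hit [D]
  9 | W B11 → L3 hit [D]
  10 | W B2 → L2 miss [D]
  11 | R B4 → L0 miss wb→B8 [-]
  12 | W B5 → L1 miss [D]
  13 | W B5 → L1 hit [D]
  14 | R B1 → L1 miss wb→B5 [-]
  15 | R B11 → L3 hit [D]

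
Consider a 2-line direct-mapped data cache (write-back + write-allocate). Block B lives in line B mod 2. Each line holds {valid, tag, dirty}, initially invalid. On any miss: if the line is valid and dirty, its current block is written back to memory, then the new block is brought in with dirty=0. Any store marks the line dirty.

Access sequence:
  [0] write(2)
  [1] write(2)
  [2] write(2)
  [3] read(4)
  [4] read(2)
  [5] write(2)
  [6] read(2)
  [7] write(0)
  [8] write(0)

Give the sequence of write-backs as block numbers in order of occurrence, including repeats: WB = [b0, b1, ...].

0: W B2 -> L0 miss  d=D]
1: W B2 -> L0 hit  d=D]
2: W B2 -> L0 hit  d=D]
3: R B4 -> L0 miss wb->B2  d=-]
4: R B2 -> L0 miss  d=-]
5: W B2 -> L0 hit  d=D]
6: R B2 -> L0 hit  d=D]
7: W B0 -> L0 miss wb->B2  d=D]
8: W B0 -> L0 hit  d=D]

WB = [2, 2]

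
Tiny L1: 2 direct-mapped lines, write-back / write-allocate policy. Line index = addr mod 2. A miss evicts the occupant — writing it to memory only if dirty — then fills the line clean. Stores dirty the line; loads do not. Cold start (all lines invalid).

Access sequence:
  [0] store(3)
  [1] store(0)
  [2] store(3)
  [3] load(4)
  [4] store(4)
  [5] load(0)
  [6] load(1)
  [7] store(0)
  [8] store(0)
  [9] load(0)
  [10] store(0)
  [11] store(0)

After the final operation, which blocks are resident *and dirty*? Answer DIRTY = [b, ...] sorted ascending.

0: W B3 → L1 miss [D]
1: W B0 → L0 miss [D]
2: W B3 → L1 hit [D]
3: R B4 → L0 miss wb→B0 [-]
4: W B4 → L0 hit [D]
5: R B0 → L0 miss wb→B4 [-]
6: R B1 → L1 miss wb→B3 [-]
7: W B0 → L0 hit [D]
8: W B0 → L0 hit [D]
9: R B0 → L0 hit [D]
10: W B0 → L0 hit [D]
11: W B0 → L0 hit [D]

DIRTY = [0]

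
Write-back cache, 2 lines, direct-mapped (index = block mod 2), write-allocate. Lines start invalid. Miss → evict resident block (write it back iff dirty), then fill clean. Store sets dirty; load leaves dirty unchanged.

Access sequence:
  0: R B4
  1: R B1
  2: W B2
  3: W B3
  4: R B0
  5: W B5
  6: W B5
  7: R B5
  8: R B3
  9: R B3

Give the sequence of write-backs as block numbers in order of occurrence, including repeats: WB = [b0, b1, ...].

0: R B4 -> L0 miss  d=-]
1: R B1 -> L1 miss  d=-]
2: W B2 -> L0 miss  d=D]
3: W B3 -> L1 miss  d=D]
4: R B0 -> L0 miss wb->B2  d=-]
5: W B5 -> L1 miss wb->B3  d=D]
6: W B5 -> L1 hit  d=D]
7: R B5 -> L1 hit  d=D]
8: R B3 -> L1 miss wb->B5  d=-]
9: R B3 -> L1 hit  d=-]

WB = [2, 3, 5]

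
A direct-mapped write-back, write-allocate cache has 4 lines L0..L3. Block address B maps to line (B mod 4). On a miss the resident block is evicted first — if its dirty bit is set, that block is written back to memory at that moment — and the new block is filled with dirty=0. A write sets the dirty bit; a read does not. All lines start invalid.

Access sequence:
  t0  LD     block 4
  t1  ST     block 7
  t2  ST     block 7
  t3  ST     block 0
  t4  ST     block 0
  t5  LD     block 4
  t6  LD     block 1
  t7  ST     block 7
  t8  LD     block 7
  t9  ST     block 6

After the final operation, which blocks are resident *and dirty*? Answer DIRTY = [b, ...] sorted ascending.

0: R B4 → L0 miss [-]
1: W B7 → L3 miss [D]
2: W B7 → L3 hit [D]
3: W B0 → L0 miss [D]
4: W B0 → L0 hit [D]
5: R B4 → L0 miss wb→B0 [-]
6: R B1 → L1 miss [-]
7: W B7 → L3 hit [D]
8: R B7 → L3 hit [D]
9: W B6 → L2 miss [D]

DIRTY = [6, 7]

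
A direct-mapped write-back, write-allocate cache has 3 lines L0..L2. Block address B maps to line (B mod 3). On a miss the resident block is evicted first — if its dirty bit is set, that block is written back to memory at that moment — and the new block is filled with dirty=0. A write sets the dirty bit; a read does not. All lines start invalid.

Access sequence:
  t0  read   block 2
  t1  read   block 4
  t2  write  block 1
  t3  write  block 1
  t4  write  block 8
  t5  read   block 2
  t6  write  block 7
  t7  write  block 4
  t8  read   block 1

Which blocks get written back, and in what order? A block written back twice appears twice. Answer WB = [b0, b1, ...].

WB = [8, 1, 7, 4]

  0 | R B2 → L2 miss [-]
  1 | R B4 → L1 miss [-]
  2 | W B1 → L1 miss [D]
  3 | W B1 → L1 hit [D]
  4 | W B8 → L2 miss [D]
  5 | R B2 → L2 miss wb→B8 [-]
  6 | W B7 → L1 miss wb→B1 [D]
  7 | W B4 → L1 miss wb→B7 [D]
  8 | R B1 → L1 miss wb→B4 [-]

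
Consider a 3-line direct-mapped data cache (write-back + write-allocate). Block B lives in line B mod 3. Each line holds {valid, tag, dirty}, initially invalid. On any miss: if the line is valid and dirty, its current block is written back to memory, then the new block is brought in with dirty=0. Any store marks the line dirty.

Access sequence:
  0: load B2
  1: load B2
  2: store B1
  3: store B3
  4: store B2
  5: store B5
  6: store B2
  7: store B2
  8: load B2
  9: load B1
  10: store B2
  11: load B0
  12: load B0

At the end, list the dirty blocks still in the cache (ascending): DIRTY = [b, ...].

0: R B2 -> L2 miss  d=-]
1: R B2 -> L2 hit  d=-]
2: W B1 -> L1 miss  d=D]
3: W B3 -> L0 miss  d=D]
4: W B2 -> L2 hit  d=D]
5: W B5 -> L2 miss wb->B2  d=D]
6: W B2 -> L2 miss wb->B5  d=D]
7: W B2 -> L2 hit  d=D]
8: R B2 -> L2 hit  d=D]
9: R B1 -> L1 hit  d=D]
10: W B2 -> L2 hit  d=D]
11: R B0 -> L0 miss wb->B3  d=-]
12: R B0 -> L0 hit  d=-]

DIRTY = [1, 2]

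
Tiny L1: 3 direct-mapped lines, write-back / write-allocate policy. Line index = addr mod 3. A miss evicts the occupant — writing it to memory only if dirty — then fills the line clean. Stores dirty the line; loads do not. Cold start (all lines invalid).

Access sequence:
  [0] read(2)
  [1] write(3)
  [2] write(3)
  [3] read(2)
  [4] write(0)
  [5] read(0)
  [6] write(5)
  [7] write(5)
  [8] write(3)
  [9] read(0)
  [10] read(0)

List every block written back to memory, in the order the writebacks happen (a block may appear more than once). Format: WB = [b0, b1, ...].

WB = [3, 0, 3]

0: R B2 -> L2 miss  d=-]
1: W B3 -> L0 miss  d=D]
2: W B3 -> L0 hit  d=D]
3: R B2 -> L2 hit  d=-]
4: W B0 -> L0 miss wb->B3  d=D]
5: R B0 -> L0 hit  d=D]
6: W B5 -> L2 miss  d=D]
7: W B5 -> L2 hit  d=D]
8: W B3 -> L0 miss wb->B0  d=D]
9: R B0 -> L0 miss wb->B3  d=-]
10: R B0 -> L0 hit  d=-]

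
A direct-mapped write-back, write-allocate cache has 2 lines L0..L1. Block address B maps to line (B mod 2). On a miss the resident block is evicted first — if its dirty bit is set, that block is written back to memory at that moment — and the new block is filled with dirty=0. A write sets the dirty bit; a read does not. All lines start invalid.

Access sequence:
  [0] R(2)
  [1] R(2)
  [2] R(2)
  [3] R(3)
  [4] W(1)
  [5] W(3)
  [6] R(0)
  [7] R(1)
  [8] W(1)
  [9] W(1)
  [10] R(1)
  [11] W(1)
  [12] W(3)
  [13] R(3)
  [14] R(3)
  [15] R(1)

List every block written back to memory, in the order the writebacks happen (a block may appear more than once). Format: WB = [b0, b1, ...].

WB = [1, 3, 1, 3]

0: R B2 → L0 miss [-]
1: R B2 → L0 hit [-]
2: R B2 → L0 hit [-]
3: R B3 → L1 miss [-]
4: W B1 → L1 miss [D]
5: W B3 → L1 miss wb→B1 [D]
6: R B0 → L0 miss [-]
7: R B1 → L1 miss wb→B3 [-]
8: W B1 → L1 hit [D]
9: W B1 → L1 hit [D]
10: R B1 → L1 hit [D]
11: W B1 → L1 hit [D]
12: W B3 → L1 miss wb→B1 [D]
13: R B3 → L1 hit [D]
14: R B3 → L1 hit [D]
15: R B1 → L1 miss wb→B3 [-]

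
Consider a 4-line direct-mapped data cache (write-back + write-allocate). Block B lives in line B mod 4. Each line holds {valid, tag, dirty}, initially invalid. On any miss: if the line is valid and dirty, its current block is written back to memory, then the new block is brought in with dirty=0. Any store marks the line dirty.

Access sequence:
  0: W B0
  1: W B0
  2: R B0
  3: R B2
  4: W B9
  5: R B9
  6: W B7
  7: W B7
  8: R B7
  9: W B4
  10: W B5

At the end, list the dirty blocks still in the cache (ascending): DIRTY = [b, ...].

0: W B0 -> L0 miss  d=D]
1: W B0 -> L0 hit  d=D]
2: R B0 -> L0 hit  d=D]
3: R B2 -> L2 miss  d=-]
4: W B9 -> L1 miss  d=D]
5: R B9 -> L1 hit  d=D]
6: W B7 -> L3 miss  d=D]
7: W B7 -> L3 hit  d=D]
8: R B7 -> L3 hit  d=D]
9: W B4 -> L0 miss wb->B0  d=D]
10: W B5 -> L1 miss wb->B9  d=D]

DIRTY = [4, 5, 7]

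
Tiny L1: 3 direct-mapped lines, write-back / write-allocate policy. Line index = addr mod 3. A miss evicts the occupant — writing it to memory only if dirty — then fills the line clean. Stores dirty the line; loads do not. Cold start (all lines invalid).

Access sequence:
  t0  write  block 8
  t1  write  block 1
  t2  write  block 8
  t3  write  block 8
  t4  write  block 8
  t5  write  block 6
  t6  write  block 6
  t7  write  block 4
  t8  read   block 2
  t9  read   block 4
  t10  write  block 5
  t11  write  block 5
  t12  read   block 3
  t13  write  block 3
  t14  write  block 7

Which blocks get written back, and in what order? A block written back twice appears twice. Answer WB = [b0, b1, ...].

0: W B8 → L2 miss [D]
1: W B1 → L1 miss [D]
2: W B8 → L2 hit [D]
3: W B8 → L2 hit [D]
4: W B8 → L2 hit [D]
5: W B6 → L0 miss [D]
6: W B6 → L0 hit [D]
7: W B4 → L1 miss wb→B1 [D]
8: R B2 → L2 miss wb→B8 [-]
9: R B4 → L1 hit [D]
10: W B5 → L2 miss [D]
11: W B5 → L2 hit [D]
12: R B3 → L0 miss wb→B6 [-]
13: W B3 → L0 hit [D]
14: W B7 → L1 miss wb→B4 [D]

WB = [1, 8, 6, 4]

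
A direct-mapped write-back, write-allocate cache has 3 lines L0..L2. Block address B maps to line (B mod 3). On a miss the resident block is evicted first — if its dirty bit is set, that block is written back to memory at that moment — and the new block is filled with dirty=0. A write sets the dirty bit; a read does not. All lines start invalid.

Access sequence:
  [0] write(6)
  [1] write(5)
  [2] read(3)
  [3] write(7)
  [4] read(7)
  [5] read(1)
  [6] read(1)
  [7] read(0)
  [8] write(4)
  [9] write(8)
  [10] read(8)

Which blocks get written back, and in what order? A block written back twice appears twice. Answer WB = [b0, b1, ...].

WB = [6, 7, 5]

  0 | W B6 → L0 miss [D]
  1 | W B5 → L2 miss [D]
  2 | R B3 → L0 miss wb→B6 [-]
  3 | W B7 → L1 miss [D]
  4 | R B7 → L1 hit [D]
  5 | R B1 → L1 miss wb→B7 [-]
  6 | R B1 → L1 hit [-]
  7 | R B0 → L0 miss [-]
  8 | W B4 → L1 miss [D]
  9 | W B8 → L2 miss wb→B5 [D]
  10 | R B8 → L2 hit [D]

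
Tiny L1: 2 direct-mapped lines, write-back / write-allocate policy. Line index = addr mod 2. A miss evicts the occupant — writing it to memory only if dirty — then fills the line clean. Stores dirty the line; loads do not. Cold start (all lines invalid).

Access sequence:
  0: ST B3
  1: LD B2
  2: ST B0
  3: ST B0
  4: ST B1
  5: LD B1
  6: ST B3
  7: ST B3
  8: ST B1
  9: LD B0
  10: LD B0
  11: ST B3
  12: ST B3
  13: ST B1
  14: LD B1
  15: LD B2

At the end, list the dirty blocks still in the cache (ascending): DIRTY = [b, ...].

DIRTY = [1]

0: W B3 -> L1 miss  d=D]
1: R B2 -> L0 miss  d=-]
2: W B0 -> L0 miss  d=D]
3: W B0 -> L0 hit  d=D]
4: W B1 -> L1 miss wb->B3  d=D]
5: R B1 -> L1 hit  d=D]
6: W B3 -> L1 miss wb->B1  d=D]
7: W B3 -> L1 hit  d=D]
8: W B1 -> L1 miss wb->B3  d=D]
9: R B0 -> L0 hit  d=D]
10: R B0 -> L0 hit  d=D]
11: W B3 -> L1 miss wb->B1  d=D]
12: W B3 -> L1 hit  d=D]
13: W B1 -> L1 miss wb->B3  d=D]
14: R B1 -> L1 hit  d=D]
15: R B2 -> L0 miss wb->B0  d=-]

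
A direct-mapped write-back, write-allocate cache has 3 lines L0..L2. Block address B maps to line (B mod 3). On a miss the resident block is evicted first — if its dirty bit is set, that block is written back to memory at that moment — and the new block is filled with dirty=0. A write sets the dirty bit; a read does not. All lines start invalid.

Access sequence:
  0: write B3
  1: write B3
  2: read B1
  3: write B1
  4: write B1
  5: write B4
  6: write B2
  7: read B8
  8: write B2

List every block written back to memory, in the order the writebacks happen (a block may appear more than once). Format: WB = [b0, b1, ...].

0: W B3 → L0 miss [D]
1: W B3 → L0 hit [D]
2: R B1 → L1 miss [-]
3: W B1 → L1 hit [D]
4: W B1 → L1 hit [D]
5: W B4 → L1 miss wb→B1 [D]
6: W B2 → L2 miss [D]
7: R B8 → L2 miss wb→B2 [-]
8: W B2 → L2 miss [D]

WB = [1, 2]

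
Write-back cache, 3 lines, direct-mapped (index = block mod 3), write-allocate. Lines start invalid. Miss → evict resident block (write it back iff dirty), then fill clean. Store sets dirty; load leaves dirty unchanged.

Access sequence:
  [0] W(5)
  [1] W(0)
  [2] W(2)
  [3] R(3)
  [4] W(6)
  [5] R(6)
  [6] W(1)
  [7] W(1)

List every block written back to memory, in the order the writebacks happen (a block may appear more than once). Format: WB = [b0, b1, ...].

0: W B5 -> L2 miss  d=D]
1: W B0 -> L0 miss  d=D]
2: W B2 -> L2 miss wb->B5  d=D]
3: R B3 -> L0 miss wb->B0  d=-]
4: W B6 -> L0 miss  d=D]
5: R B6 -> L0 hit  d=D]
6: W B1 -> L1 miss  d=D]
7: W B1 -> L1 hit  d=D]

WB = [5, 0]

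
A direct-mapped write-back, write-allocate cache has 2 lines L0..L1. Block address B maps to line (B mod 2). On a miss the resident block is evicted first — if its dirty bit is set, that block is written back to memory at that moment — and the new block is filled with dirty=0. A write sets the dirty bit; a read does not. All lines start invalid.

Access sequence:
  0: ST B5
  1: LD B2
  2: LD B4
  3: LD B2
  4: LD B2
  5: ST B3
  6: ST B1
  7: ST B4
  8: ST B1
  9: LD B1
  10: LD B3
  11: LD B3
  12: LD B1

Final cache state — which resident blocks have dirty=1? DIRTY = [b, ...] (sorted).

  0 | W B5 → L1 miss [D]
  1 | R B2 → L0 miss [-]
  2 | R B4 → L0 miss [-]
  3 | R B2 → L0 miss [-]
  4 | R B2 → L0 hit [-]
  5 | W B3 → L1 miss wb→B5 [D]
  6 | W B1 → L1 miss wb→B3 [D]
  7 | W B4 → L0 miss [D]
  8 | W B1 → L1 hit [D]
  9 | R B1 → L1 hit [D]
  10 | R B3 → L1 miss wb→B1 [-]
  11 | R B3 → L1 hit [-]
  12 | R B1 → L1 miss [-]

DIRTY = [4]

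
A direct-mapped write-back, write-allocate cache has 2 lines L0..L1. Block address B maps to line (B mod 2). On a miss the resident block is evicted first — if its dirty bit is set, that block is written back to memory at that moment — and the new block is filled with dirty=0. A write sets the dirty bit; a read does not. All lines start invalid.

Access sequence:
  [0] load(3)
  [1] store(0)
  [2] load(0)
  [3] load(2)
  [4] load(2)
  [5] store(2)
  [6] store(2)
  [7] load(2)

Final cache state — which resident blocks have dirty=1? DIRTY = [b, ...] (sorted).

DIRTY = [2]

  0 | R B3 → L1 miss [-]
  1 | W B0 → L0 miss [D]
  2 | R B0 → L0 hit [D]
  3 | R B2 → L0 miss wb→B0 [-]
  4 | R B2 → L0 hit [-]
  5 | W B2 → L0 hit [D]
  6 | W B2 → L0 hit [D]
  7 | R B2 → L0 hit [D]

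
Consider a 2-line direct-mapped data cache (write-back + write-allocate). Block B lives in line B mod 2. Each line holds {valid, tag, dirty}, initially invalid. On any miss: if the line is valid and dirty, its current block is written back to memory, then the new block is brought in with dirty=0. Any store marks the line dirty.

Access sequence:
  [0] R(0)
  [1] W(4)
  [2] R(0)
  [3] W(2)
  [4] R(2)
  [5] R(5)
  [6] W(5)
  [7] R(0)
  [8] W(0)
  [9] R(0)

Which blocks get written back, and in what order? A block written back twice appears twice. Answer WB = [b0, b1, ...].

WB = [4, 2]

0: R B0 -> L0 miss  d=-]
1: W B4 -> L0 miss  d=D]
2: R B0 -> L0 miss wb->B4  d=-]
3: W B2 -> L0 miss  d=D]
4: R B2 -> L0 hit  d=D]
5: R B5 -> L1 miss  d=-]
6: W B5 -> L1 hit  d=D]
7: R B0 -> L0 miss wb->B2  d=-]
8: W B0 -> L0 hit  d=D]
9: R B0 -> L0 hit  d=D]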